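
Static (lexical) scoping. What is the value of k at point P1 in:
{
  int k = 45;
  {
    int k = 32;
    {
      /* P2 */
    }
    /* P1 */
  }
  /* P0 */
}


k declared in the same block as P1
k = 32


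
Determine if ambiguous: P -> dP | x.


right-linear, alternatives start with distinct terminals 'd' vs 'x': unique leftmost derivation
Unambiguous


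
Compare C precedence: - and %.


'%' is multiplicative (level 10); '-' is additive (level 9)
Higher level binds tighter
'%' has higher precedence than '-'


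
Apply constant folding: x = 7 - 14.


7 - 14 = -7 at compile time
Optimized: x = -7


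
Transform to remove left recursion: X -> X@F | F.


Left-recursive alternatives: X@F; non-recursive: F
Introduce X': X -> FX', X' -> @FX' | ε


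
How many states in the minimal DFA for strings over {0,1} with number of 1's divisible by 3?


Track (count of 1) mod 3: states 0..2, accept at 0
Minimal DFA: 3 states


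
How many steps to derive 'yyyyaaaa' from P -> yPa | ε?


Derivation: P => yPa => yyPaa => yyyPaaa => yyyyPaaaa => yyyyaaaa
Steps: 5


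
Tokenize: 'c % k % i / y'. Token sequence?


Scan left to right, longest-match per lexeme
Tokens: ID(c), OP(%), ID(k), OP(%), ID(i), OP(/), ID(y)


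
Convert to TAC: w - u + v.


Break into single-operator statements:
t1 = w - u
t2 = t1 + v


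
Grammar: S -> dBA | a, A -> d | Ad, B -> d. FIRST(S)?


Per alternative of S: FIRST(dBA) = {d}; FIRST(a) = {a}
FIRST(S) = {a, d}


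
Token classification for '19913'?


Pattern: digits only
Type: INTEGER_LITERAL


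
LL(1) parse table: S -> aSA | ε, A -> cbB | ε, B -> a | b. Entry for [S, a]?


For [S, a]: 'a' ∈ FIRST(aSA)
Entry: S -> aSA


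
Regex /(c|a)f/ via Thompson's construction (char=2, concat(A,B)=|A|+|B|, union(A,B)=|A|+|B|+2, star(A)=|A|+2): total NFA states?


Syntax tree has 3 char leaf(s), 1 union(s), 0 star(s)
chars contribute 3×2 = 6; each union adds +2; each star adds +2
Total: 6 + 2 + 0 = 8 states


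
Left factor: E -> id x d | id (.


Common prefix: 'id'
Factored: E -> id E', E' -> x d | (


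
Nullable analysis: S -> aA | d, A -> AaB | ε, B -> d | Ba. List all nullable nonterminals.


A nonterminal is nullable iff some alternative derives ε (directly, or every symbol in it is nullable)
Nullable: {A}


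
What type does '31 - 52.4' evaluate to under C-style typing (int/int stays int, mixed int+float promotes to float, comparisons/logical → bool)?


Operand types: int - float
Rule: mixed int/float promotes to float; int/int stays int
Result type: float


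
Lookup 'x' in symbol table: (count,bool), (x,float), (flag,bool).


Lookup 'x' → type float


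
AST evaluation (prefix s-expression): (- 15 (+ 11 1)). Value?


Evaluate inner: (+ 11 1) = 12
Evaluate root: (- 15 12) = 3
Result: 3


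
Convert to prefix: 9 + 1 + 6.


left-to-right (same/higher precedence on left): tree is (+ (+ 9 1) 6)
Prefix: + + 9 1 6


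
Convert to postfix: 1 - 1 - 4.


Left to right (same or higher precedence on left)
Postfix: 1 1 - 4 -


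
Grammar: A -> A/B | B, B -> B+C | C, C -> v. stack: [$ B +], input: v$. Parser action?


no handle; shift 'v'
Action: shift


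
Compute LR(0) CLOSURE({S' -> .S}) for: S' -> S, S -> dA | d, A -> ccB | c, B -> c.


Start: S' -> .S
For each item with dot before a nonterminal B, add B -> .γ for every B-production
Closure: [S' -> .S, S -> .dA, S -> .d]


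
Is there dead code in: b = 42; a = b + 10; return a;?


b is read by a's definition; a is returned
No dead code


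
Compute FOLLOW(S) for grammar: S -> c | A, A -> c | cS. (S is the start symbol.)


$ ∈ FOLLOW(S). For each A -> αBβ: add FIRST(β)\{ε} to FOLLOW(B); if β nullable, add FOLLOW(A).
FOLLOW(S) = {$}


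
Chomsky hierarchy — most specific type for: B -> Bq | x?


Left-linear: every RHS is a terminal or one nonterminal followed by a terminal
Classification: Type 3 (Regular)


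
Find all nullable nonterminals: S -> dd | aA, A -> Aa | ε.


A nonterminal is nullable iff some alternative derives ε (directly, or every symbol in it is nullable)
Nullable: {A}


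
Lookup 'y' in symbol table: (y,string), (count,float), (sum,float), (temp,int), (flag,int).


Lookup 'y' → type string


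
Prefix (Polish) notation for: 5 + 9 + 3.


left-to-right (same/higher precedence on left): tree is (+ (+ 5 9) 3)
Prefix: + + 5 9 3


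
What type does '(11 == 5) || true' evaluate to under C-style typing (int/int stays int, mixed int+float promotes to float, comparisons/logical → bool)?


Operand types: bool || bool
Rule: logical operators take bool operands and yield bool
Result type: bool


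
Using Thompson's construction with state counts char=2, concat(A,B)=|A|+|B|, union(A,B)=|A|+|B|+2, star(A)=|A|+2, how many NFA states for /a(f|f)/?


Syntax tree has 3 char leaf(s), 1 union(s), 0 star(s)
chars contribute 3×2 = 6; each union adds +2; each star adds +2
Total: 6 + 2 + 0 = 8 states


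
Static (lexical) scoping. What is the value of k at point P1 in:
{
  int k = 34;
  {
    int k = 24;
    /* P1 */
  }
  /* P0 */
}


k declared in the same block as P1
k = 24


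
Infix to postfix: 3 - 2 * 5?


* has higher precedence, evaluate 2*5 first
Postfix: 3 2 5 * -


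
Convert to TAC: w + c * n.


Break into single-operator statements:
t1 = c * n
t2 = w + t1


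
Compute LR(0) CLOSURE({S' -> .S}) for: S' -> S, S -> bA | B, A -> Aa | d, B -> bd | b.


Start: S' -> .S
For each item with dot before a nonterminal B, add B -> .γ for every B-production
Closure: [S' -> .S, S -> .bA, S -> .B, B -> .bd, B -> .b]


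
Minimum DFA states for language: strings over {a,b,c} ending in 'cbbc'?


Track the longest suffix of input matching a prefix of 'cbbc': 5 classes (prefixes of length 0..4)
Minimal DFA: 5 states


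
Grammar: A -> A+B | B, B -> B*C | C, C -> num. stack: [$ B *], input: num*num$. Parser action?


no handle; shift 'num'
Action: shift


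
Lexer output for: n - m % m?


Scan left to right, longest-match per lexeme
Tokens: ID(n), OP(-), ID(m), OP(%), ID(m)


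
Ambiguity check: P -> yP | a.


right-linear, alternatives start with distinct terminals 'y' vs 'a': unique leftmost derivation
Unambiguous


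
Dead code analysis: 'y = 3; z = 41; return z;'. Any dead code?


y is assigned but never read
Dead: 'y = 3'


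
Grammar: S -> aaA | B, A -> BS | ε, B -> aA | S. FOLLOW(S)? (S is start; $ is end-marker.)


$ ∈ FOLLOW(S). For each A -> αBβ: add FIRST(β)\{ε} to FOLLOW(B); if β nullable, add FOLLOW(A).
FOLLOW(S) = {$, a}


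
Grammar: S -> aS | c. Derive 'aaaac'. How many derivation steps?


Derivation: S => aS => aaS => aaaS => aaaaS => aaaac
Steps: 5


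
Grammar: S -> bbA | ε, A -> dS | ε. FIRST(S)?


Per alternative of S: FIRST(bbA) = {b}; FIRST(ε) = {ε}
FIRST(S) = {b, ε}


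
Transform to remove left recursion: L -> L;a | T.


Left-recursive alternatives: L;a; non-recursive: T
Introduce L': L -> TL', L' -> ;aL' | ε


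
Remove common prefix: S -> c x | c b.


Common prefix: 'c'
Factored: S -> c S', S' -> x | b


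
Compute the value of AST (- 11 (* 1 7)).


Evaluate inner: (* 1 7) = 7
Evaluate root: (- 11 7) = 4
Result: 4


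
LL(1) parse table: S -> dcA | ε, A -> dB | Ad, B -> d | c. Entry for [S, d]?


For [S, d]: 'd' ∈ FIRST(dcA)
Entry: S -> dcA


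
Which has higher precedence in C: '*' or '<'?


'*' is multiplicative (level 10); '<' is relational (level 7)
Higher level binds tighter
'*' has higher precedence than '<'


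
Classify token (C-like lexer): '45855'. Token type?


Pattern: digits only
Type: INTEGER_LITERAL


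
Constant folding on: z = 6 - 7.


6 - 7 = -1 at compile time
Optimized: z = -1


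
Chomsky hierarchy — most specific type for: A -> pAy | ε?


Single nonterminal LHS, but p^n y^n is not regular
Classification: Type 2 (Context-Free)


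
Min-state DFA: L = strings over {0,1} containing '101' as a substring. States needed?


KMP-style automaton: 3 progress states + 1 absorbing accept = 4
Minimal DFA: 4 states


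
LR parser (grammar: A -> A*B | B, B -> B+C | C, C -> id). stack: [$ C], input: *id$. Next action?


'C' (not preceded by B+) is the handle for B -> C
Action: reduce (B -> C)


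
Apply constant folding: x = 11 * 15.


11 * 15 = 165 at compile time
Optimized: x = 165


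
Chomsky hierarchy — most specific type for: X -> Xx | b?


Left-linear: every RHS is a terminal or one nonterminal followed by a terminal
Classification: Type 3 (Regular)


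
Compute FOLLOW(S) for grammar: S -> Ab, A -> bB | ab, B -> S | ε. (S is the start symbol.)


$ ∈ FOLLOW(S). For each A -> αBβ: add FIRST(β)\{ε} to FOLLOW(B); if β nullable, add FOLLOW(A).
FOLLOW(S) = {$, b}


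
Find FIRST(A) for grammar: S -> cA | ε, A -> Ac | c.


Per alternative of A: FIRST(Ac) = {c}; FIRST(c) = {c}
FIRST(A) = {c}


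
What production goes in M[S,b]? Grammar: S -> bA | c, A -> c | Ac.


For [S, b]: 'b' ∈ FIRST(bA)
Entry: S -> bA


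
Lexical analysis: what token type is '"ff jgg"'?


Pattern: double-quoted sequence
Type: STRING_LITERAL


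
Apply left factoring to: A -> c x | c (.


Common prefix: 'c'
Factored: A -> c A', A' -> x | (


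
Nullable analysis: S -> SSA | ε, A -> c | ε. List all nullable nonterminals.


A nonterminal is nullable iff some alternative derives ε (directly, or every symbol in it is nullable)
Nullable: {A, S}


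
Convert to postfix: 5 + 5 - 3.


Left to right (same or higher precedence on left)
Postfix: 5 5 + 3 -


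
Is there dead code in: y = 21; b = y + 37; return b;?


y is read by b's definition; b is returned
No dead code


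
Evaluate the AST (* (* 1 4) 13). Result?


Evaluate inner: (* 1 4) = 4
Evaluate root: (* 4 13) = 52
Result: 52


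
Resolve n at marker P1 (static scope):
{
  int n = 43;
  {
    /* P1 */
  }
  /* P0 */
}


P1's block does not declare n; resolves to the enclosing declaration at depth 0
n = 43


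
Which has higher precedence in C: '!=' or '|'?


'!=' is equality (level 6); '|' is bitwise OR (level 3)
Higher level binds tighter
'!=' has higher precedence than '|'


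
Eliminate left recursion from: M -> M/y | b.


Left-recursive alternatives: M/y; non-recursive: b
Introduce M': M -> bM', M' -> /yM' | ε


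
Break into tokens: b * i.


Scan left to right, longest-match per lexeme
Tokens: ID(b), OP(*), ID(i)


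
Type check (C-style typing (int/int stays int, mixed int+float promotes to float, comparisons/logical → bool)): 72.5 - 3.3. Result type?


Operand types: float - float
Rule: mixed int/float promotes to float; int/int stays int
Result type: float


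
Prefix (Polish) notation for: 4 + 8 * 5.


'*' binds tighter: tree is (+ 4 (* 8 5))
Prefix: + 4 * 8 5


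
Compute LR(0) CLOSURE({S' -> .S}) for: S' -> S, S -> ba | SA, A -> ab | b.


Start: S' -> .S
For each item with dot before a nonterminal B, add B -> .γ for every B-production
Closure: [S' -> .S, S -> .ba, S -> .SA]


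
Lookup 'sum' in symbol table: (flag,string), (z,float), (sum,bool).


Lookup 'sum' → type bool


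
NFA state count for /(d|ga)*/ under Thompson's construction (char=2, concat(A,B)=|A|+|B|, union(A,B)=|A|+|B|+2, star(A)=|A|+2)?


Syntax tree has 3 char leaf(s), 1 union(s), 1 star(s)
chars contribute 3×2 = 6; each union adds +2; each star adds +2
Total: 6 + 2 + 2 = 10 states


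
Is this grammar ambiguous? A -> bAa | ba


balanced b^n…a^n: each string has a unique parse
Unambiguous


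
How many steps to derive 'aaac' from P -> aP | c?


Derivation: P => aP => aaP => aaaP => aaac
Steps: 4


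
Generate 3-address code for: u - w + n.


Break into single-operator statements:
t1 = u - w
t2 = t1 + n


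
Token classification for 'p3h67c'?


Pattern: letter/underscore followed by alphanumerics, not a keyword
Type: IDENTIFIER


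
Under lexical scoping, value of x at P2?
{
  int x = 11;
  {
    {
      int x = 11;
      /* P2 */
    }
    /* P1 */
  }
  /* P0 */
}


x declared in the same block as P2
x = 11


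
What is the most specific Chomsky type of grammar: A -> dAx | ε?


Single nonterminal LHS, but d^n x^n is not regular
Classification: Type 2 (Context-Free)


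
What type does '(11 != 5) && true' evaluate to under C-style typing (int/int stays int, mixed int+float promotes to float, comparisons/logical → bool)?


Operand types: bool && bool
Rule: logical operators take bool operands and yield bool
Result type: bool


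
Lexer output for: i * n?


Scan left to right, longest-match per lexeme
Tokens: ID(i), OP(*), ID(n)


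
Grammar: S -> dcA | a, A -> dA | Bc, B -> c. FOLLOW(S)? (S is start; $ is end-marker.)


$ ∈ FOLLOW(S). For each A -> αBβ: add FIRST(β)\{ε} to FOLLOW(B); if β nullable, add FOLLOW(A).
FOLLOW(S) = {$}


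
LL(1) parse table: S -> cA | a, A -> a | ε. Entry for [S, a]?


For [S, a]: 'a' ∈ FIRST(a)
Entry: S -> a


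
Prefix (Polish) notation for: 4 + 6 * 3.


'*' binds tighter: tree is (+ 4 (* 6 3))
Prefix: + 4 * 6 3


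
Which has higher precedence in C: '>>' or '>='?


'>>' is shift (level 8); '>=' is relational (level 7)
Higher level binds tighter
'>>' has higher precedence than '>='


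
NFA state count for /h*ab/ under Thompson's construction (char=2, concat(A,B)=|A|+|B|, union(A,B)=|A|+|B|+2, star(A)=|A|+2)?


Syntax tree has 3 char leaf(s), 0 union(s), 1 star(s)
chars contribute 3×2 = 6; each union adds +2; each star adds +2
Total: 6 + 0 + 2 = 8 states


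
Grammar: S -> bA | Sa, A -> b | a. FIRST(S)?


Per alternative of S: FIRST(bA) = {b}; FIRST(Sa) = {b}
FIRST(S) = {b}


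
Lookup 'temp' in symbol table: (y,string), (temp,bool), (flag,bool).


Lookup 'temp' → type bool


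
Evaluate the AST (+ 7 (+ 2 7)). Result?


Evaluate inner: (+ 2 7) = 9
Evaluate root: (+ 7 9) = 16
Result: 16


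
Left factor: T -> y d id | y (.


Common prefix: 'y'
Factored: T -> y T', T' -> d id | (


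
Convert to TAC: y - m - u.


Break into single-operator statements:
t1 = y - m
t2 = t1 - u


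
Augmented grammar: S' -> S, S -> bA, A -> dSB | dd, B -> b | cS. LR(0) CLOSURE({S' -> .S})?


Start: S' -> .S
For each item with dot before a nonterminal B, add B -> .γ for every B-production
Closure: [S' -> .S, S -> .bA]


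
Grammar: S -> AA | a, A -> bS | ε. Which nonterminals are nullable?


A nonterminal is nullable iff some alternative derives ε (directly, or every symbol in it is nullable)
Nullable: {A, S}


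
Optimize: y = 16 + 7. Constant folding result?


16 + 7 = 23 at compile time
Optimized: y = 23


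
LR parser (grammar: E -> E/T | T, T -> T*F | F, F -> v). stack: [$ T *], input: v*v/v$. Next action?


no handle; shift 'v'
Action: shift


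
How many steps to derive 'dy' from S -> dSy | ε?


Derivation: S => dSy => dy
Steps: 2


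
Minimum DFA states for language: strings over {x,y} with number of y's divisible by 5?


Track (count of y) mod 5: states 0..4, accept at 0
Minimal DFA: 5 states


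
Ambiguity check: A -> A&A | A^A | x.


'x&x^x' has two parse trees (no precedence encoded between & and ^)
Ambiguous


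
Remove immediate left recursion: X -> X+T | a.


Left-recursive alternatives: X+T; non-recursive: a
Introduce X': X -> aX', X' -> +TX' | ε


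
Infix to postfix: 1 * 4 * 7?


Left to right (same or higher precedence on left)
Postfix: 1 4 * 7 *


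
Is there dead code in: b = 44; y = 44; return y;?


b is assigned but never read
Dead: 'b = 44'


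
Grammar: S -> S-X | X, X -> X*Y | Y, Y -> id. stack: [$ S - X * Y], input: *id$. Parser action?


handle 'X*Y' on top
Action: reduce (X -> X*Y)


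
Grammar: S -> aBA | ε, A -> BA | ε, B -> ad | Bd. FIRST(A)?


Per alternative of A: FIRST(BA) = {a}; FIRST(ε) = {ε}
FIRST(A) = {a, ε}


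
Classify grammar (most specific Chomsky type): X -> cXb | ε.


Single nonterminal LHS, but c^n b^n is not regular
Classification: Type 2 (Context-Free)


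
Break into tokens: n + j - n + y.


Scan left to right, longest-match per lexeme
Tokens: ID(n), OP(+), ID(j), OP(-), ID(n), OP(+), ID(y)


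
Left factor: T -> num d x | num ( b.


Common prefix: 'num'
Factored: T -> num T', T' -> d x | ( b


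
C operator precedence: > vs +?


'+' is additive (level 9); '>' is relational (level 7)
Higher level binds tighter
'+' has higher precedence than '>'


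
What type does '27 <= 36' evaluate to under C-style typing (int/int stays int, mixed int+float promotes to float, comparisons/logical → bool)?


Operand types: int <= int
Rule: comparison yields bool
Result type: bool


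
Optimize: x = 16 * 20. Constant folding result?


16 * 20 = 320 at compile time
Optimized: x = 320


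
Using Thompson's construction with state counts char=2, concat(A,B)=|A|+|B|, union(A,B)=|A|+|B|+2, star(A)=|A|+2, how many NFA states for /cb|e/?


Syntax tree has 3 char leaf(s), 1 union(s), 0 star(s)
chars contribute 3×2 = 6; each union adds +2; each star adds +2
Total: 6 + 2 + 0 = 8 states


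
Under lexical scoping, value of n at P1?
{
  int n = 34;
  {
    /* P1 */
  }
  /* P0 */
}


P1's block does not declare n; resolves to the enclosing declaration at depth 0
n = 34


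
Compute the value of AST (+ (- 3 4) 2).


Evaluate inner: (- 3 4) = -1
Evaluate root: (+ -1 2) = 1
Result: 1


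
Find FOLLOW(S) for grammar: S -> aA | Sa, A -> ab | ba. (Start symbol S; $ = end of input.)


$ ∈ FOLLOW(S). For each A -> αBβ: add FIRST(β)\{ε} to FOLLOW(B); if β nullable, add FOLLOW(A).
FOLLOW(S) = {$, a}


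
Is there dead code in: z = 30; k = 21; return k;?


z is assigned but never read
Dead: 'z = 30'


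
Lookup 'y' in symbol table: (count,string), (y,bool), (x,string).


Lookup 'y' → type bool


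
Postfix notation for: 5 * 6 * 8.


Left to right (same or higher precedence on left)
Postfix: 5 6 * 8 *


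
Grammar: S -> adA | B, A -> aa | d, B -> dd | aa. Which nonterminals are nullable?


A nonterminal is nullable iff some alternative derives ε (directly, or every symbol in it is nullable)
Nullable: {}


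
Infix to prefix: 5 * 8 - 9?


left-to-right (same/higher precedence on left): tree is (- (* 5 8) 9)
Prefix: - * 5 8 9


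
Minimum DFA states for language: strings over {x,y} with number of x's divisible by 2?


Track (count of x) mod 2: states 0..1, accept at 0
Minimal DFA: 2 states


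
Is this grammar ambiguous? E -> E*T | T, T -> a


precedence layered via separate nonterminal T: deterministic
Unambiguous


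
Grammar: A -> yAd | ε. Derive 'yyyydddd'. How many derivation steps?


Derivation: A => yAd => yyAdd => yyyAddd => yyyyAdddd => yyyydddd
Steps: 5


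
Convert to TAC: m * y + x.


Break into single-operator statements:
t1 = m * y
t2 = t1 + x


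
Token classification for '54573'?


Pattern: digits only
Type: INTEGER_LITERAL


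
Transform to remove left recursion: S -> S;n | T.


Left-recursive alternatives: S;n; non-recursive: T
Introduce S': S -> TS', S' -> ;nS' | ε


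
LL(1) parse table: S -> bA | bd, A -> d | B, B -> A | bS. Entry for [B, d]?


For [B, d]: 'd' ∈ FIRST(A)
Entry: B -> A


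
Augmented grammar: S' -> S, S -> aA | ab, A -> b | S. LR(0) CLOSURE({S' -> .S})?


Start: S' -> .S
For each item with dot before a nonterminal B, add B -> .γ for every B-production
Closure: [S' -> .S, S -> .aA, S -> .ab]


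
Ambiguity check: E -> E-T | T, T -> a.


precedence layered via separate nonterminal T: deterministic
Unambiguous


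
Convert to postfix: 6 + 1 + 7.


Left to right (same or higher precedence on left)
Postfix: 6 1 + 7 +


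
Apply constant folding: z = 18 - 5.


18 - 5 = 13 at compile time
Optimized: z = 13


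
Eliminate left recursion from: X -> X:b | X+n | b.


Left-recursive alternatives: X:b, X+n; non-recursive: b
Introduce X': X -> bX', X' -> :bX' | +nX' | ε


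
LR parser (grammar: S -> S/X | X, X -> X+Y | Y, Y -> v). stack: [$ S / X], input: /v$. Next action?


handle 'S/X' on top; lookahead ∈ FOLLOW(S) = {/, $}
Action: reduce (S -> S/X)


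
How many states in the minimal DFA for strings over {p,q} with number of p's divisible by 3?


Track (count of p) mod 3: states 0..2, accept at 0
Minimal DFA: 3 states


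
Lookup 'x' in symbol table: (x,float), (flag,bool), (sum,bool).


Lookup 'x' → type float


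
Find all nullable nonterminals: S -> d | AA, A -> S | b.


A nonterminal is nullable iff some alternative derives ε (directly, or every symbol in it is nullable)
Nullable: {}


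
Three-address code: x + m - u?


Break into single-operator statements:
t1 = x + m
t2 = t1 - u


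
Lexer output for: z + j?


Scan left to right, longest-match per lexeme
Tokens: ID(z), OP(+), ID(j)


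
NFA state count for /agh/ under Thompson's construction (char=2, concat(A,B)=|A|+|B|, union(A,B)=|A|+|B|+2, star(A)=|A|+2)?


Syntax tree has 3 char leaf(s), 0 union(s), 0 star(s)
chars contribute 3×2 = 6; each union adds +2; each star adds +2
Total: 6 + 0 + 0 = 6 states


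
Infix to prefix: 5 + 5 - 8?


left-to-right (same/higher precedence on left): tree is (- (+ 5 5) 8)
Prefix: - + 5 5 8


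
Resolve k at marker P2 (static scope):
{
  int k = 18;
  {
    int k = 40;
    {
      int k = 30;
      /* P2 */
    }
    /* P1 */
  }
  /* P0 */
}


k declared in the same block as P2
k = 30


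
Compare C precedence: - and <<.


'-' is additive (level 9); '<<' is shift (level 8)
Higher level binds tighter
'-' has higher precedence than '<<'


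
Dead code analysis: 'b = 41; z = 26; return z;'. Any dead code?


b is assigned but never read
Dead: 'b = 41'


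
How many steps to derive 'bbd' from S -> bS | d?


Derivation: S => bS => bbS => bbd
Steps: 3


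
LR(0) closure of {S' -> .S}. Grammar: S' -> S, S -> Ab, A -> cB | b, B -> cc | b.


Start: S' -> .S
For each item with dot before a nonterminal B, add B -> .γ for every B-production
Closure: [S' -> .S, S -> .Ab, A -> .cB, A -> .b]


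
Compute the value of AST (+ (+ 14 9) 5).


Evaluate inner: (+ 14 9) = 23
Evaluate root: (+ 23 5) = 28
Result: 28


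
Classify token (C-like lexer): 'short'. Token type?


Pattern: reserved word
Type: KEYWORD


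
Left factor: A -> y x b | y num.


Common prefix: 'y'
Factored: A -> y A', A' -> x b | num


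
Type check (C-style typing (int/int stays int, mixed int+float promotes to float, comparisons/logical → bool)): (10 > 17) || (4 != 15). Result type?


Operand types: bool || bool
Rule: logical operators take bool operands and yield bool
Result type: bool


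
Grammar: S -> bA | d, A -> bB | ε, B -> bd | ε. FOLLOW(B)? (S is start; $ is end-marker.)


$ ∈ FOLLOW(S). For each A -> αBβ: add FIRST(β)\{ε} to FOLLOW(B); if β nullable, add FOLLOW(A).
FOLLOW(B) = {$}


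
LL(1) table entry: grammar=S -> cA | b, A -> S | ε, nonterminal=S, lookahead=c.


For [S, c]: 'c' ∈ FIRST(cA)
Entry: S -> cA


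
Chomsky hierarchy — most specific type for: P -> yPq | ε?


Single nonterminal LHS, but y^n q^n is not regular
Classification: Type 2 (Context-Free)


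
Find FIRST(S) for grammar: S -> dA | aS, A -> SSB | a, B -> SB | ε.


Per alternative of S: FIRST(dA) = {d}; FIRST(aS) = {a}
FIRST(S) = {a, d}


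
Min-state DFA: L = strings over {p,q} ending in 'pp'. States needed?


Track the longest suffix of input matching a prefix of 'pp': 3 classes (prefixes of length 0..2)
Minimal DFA: 3 states


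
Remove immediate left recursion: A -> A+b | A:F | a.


Left-recursive alternatives: A+b, A:F; non-recursive: a
Introduce A': A -> aA', A' -> +bA' | :FA' | ε


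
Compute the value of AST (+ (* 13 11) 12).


Evaluate inner: (* 13 11) = 143
Evaluate root: (+ 143 12) = 155
Result: 155


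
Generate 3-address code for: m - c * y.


Break into single-operator statements:
t1 = c * y
t2 = m - t1


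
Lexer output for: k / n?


Scan left to right, longest-match per lexeme
Tokens: ID(k), OP(/), ID(n)


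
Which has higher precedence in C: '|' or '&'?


'&' is bitwise AND (level 5); '|' is bitwise OR (level 3)
Higher level binds tighter
'&' has higher precedence than '|'


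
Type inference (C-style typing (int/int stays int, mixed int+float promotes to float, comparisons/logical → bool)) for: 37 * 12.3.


Operand types: int * float
Rule: mixed int/float promotes to float; int/int stays int
Result type: float


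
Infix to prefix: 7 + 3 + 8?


left-to-right (same/higher precedence on left): tree is (+ (+ 7 3) 8)
Prefix: + + 7 3 8


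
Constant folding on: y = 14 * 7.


14 * 7 = 98 at compile time
Optimized: y = 98


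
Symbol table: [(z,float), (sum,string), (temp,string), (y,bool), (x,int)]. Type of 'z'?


Lookup 'z' → type float


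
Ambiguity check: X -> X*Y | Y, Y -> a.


precedence layered via separate nonterminal Y: deterministic
Unambiguous


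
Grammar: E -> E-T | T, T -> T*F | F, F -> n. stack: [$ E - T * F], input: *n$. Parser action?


handle 'T*F' on top
Action: reduce (T -> T*F)


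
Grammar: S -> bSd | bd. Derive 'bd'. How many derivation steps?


Derivation: S => bd
Steps: 1


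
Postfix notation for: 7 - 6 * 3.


* has higher precedence, evaluate 6*3 first
Postfix: 7 6 3 * -


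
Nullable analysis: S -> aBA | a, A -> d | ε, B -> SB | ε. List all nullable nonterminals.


A nonterminal is nullable iff some alternative derives ε (directly, or every symbol in it is nullable)
Nullable: {A, B}


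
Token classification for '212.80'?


Pattern: digits with a decimal point
Type: FLOAT_LITERAL


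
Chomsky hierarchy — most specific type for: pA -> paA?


LHS has context (more than one symbol) and |LHS| ≤ |RHS|
Classification: Type 1 (Context-Sensitive)


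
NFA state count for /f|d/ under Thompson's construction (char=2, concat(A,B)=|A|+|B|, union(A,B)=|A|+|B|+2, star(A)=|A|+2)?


Syntax tree has 2 char leaf(s), 1 union(s), 0 star(s)
chars contribute 2×2 = 4; each union adds +2; each star adds +2
Total: 4 + 2 + 0 = 6 states


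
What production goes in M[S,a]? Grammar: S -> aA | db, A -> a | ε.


For [S, a]: 'a' ∈ FIRST(aA)
Entry: S -> aA


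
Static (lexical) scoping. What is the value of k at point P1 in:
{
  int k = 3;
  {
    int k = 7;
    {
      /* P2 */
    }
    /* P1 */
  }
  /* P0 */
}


k declared in the same block as P1
k = 7


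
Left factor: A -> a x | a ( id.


Common prefix: 'a'
Factored: A -> a A', A' -> x | ( id


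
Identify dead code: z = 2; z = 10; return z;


first assignment to z is overwritten before any read
Dead: 'z = 2'


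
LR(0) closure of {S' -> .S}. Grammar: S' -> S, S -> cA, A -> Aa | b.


Start: S' -> .S
For each item with dot before a nonterminal B, add B -> .γ for every B-production
Closure: [S' -> .S, S -> .cA]


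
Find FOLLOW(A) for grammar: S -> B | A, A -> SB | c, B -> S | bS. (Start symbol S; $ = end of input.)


$ ∈ FOLLOW(S). For each A -> αBβ: add FIRST(β)\{ε} to FOLLOW(B); if β nullable, add FOLLOW(A).
FOLLOW(A) = {$, b, c}


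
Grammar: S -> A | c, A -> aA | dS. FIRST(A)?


Per alternative of A: FIRST(aA) = {a}; FIRST(dS) = {d}
FIRST(A) = {a, d}


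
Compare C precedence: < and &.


'<' is relational (level 7); '&' is bitwise AND (level 5)
Higher level binds tighter
'<' has higher precedence than '&'


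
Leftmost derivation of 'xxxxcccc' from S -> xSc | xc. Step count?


Derivation: S => xSc => xxScc => xxxSccc => xxxxcccc
Steps: 4


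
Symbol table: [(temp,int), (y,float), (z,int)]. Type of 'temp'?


Lookup 'temp' → type int


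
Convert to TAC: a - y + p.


Break into single-operator statements:
t1 = a - y
t2 = t1 + p


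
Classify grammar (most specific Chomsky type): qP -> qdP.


LHS has context (more than one symbol) and |LHS| ≤ |RHS|
Classification: Type 1 (Context-Sensitive)


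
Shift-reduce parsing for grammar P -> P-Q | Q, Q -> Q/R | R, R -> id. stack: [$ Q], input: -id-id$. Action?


lookahead ∉ {/} so Q won't extend; reduce P -> Q
Action: reduce (P -> Q)


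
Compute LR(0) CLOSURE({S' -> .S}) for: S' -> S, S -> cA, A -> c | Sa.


Start: S' -> .S
For each item with dot before a nonterminal B, add B -> .γ for every B-production
Closure: [S' -> .S, S -> .cA]


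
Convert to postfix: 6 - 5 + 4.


Left to right (same or higher precedence on left)
Postfix: 6 5 - 4 +


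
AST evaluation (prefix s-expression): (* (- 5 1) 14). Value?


Evaluate inner: (- 5 1) = 4
Evaluate root: (* 4 14) = 56
Result: 56


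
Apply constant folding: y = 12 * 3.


12 * 3 = 36 at compile time
Optimized: y = 36


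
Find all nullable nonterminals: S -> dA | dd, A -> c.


A nonterminal is nullable iff some alternative derives ε (directly, or every symbol in it is nullable)
Nullable: {}


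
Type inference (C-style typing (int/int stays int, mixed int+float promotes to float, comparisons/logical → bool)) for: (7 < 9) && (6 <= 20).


Operand types: bool && bool
Rule: logical operators take bool operands and yield bool
Result type: bool


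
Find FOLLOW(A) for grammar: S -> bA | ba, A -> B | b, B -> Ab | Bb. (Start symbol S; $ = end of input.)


$ ∈ FOLLOW(S). For each A -> αBβ: add FIRST(β)\{ε} to FOLLOW(B); if β nullable, add FOLLOW(A).
FOLLOW(A) = {$, b}


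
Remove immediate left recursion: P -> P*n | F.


Left-recursive alternatives: P*n; non-recursive: F
Introduce P': P -> FP', P' -> *nP' | ε


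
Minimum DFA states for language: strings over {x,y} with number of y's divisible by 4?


Track (count of y) mod 4: states 0..3, accept at 0
Minimal DFA: 4 states


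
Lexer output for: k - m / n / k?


Scan left to right, longest-match per lexeme
Tokens: ID(k), OP(-), ID(m), OP(/), ID(n), OP(/), ID(k)


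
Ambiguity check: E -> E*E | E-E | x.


'x*x-x' has two parse trees (no precedence encoded between * and -)
Ambiguous


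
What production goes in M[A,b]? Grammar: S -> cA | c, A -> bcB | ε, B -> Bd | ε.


For [A, b]: 'b' ∈ FIRST(bcB)
Entry: A -> bcB


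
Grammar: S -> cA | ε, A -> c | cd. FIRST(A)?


Per alternative of A: FIRST(c) = {c}; FIRST(cd) = {c}
FIRST(A) = {c}


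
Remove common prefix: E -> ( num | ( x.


Common prefix: '('
Factored: E -> ( E', E' -> num | x


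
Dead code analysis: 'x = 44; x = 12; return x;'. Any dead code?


first assignment to x is overwritten before any read
Dead: 'x = 44'


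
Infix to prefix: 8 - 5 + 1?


left-to-right (same/higher precedence on left): tree is (+ (- 8 5) 1)
Prefix: + - 8 5 1


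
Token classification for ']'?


Pattern: delimiter/punctuation
Type: PUNCTUATION


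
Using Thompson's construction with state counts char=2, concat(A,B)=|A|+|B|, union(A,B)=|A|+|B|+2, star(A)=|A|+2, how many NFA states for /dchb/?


Syntax tree has 4 char leaf(s), 0 union(s), 0 star(s)
chars contribute 4×2 = 8; each union adds +2; each star adds +2
Total: 8 + 0 + 0 = 8 states


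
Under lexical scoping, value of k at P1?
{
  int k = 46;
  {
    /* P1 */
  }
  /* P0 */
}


P1's block does not declare k; resolves to the enclosing declaration at depth 0
k = 46


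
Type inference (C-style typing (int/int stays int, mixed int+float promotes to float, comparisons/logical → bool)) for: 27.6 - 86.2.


Operand types: float - float
Rule: mixed int/float promotes to float; int/int stays int
Result type: float


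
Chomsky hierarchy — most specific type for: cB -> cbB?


LHS has context (more than one symbol) and |LHS| ≤ |RHS|
Classification: Type 1 (Context-Sensitive)


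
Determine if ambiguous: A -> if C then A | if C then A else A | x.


dangling else: 'if C then if C then x else x' parses two ways
Ambiguous


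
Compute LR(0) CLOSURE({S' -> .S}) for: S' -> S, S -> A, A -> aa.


Start: S' -> .S
For each item with dot before a nonterminal B, add B -> .γ for every B-production
Closure: [S' -> .S, S -> .A, A -> .aa]


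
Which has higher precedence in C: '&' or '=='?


'==' is equality (level 6); '&' is bitwise AND (level 5)
Higher level binds tighter
'==' has higher precedence than '&'


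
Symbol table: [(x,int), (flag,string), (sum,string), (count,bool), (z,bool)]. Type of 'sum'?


Lookup 'sum' → type string


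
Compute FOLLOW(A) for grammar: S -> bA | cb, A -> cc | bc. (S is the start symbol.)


$ ∈ FOLLOW(S). For each A -> αBβ: add FIRST(β)\{ε} to FOLLOW(B); if β nullable, add FOLLOW(A).
FOLLOW(A) = {$}


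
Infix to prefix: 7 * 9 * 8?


left-to-right (same/higher precedence on left): tree is (* (* 7 9) 8)
Prefix: * * 7 9 8


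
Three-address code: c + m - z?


Break into single-operator statements:
t1 = c + m
t2 = t1 - z


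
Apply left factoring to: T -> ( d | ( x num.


Common prefix: '('
Factored: T -> ( T', T' -> d | x num


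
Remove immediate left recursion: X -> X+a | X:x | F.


Left-recursive alternatives: X+a, X:x; non-recursive: F
Introduce X': X -> FX', X' -> +aX' | :xX' | ε


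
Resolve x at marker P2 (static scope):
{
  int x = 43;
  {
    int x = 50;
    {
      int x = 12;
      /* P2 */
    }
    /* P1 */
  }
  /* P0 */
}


x declared in the same block as P2
x = 12


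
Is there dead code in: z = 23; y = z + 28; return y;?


z is read by y's definition; y is returned
No dead code


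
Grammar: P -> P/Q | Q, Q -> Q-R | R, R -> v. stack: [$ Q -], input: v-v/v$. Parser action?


no handle; shift 'v'
Action: shift


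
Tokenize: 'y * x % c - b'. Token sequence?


Scan left to right, longest-match per lexeme
Tokens: ID(y), OP(*), ID(x), OP(%), ID(c), OP(-), ID(b)


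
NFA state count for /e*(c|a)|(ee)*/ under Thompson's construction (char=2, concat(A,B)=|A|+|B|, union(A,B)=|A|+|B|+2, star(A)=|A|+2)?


Syntax tree has 5 char leaf(s), 2 union(s), 2 star(s)
chars contribute 5×2 = 10; each union adds +2; each star adds +2
Total: 10 + 4 + 4 = 18 states


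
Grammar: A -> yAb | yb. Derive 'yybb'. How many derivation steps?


Derivation: A => yAb => yybb
Steps: 2


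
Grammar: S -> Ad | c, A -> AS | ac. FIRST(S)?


Per alternative of S: FIRST(Ad) = {a}; FIRST(c) = {c}
FIRST(S) = {a, c}


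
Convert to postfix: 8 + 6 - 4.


Left to right (same or higher precedence on left)
Postfix: 8 6 + 4 -


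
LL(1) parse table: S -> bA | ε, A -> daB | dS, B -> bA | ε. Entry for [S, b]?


For [S, b]: 'b' ∈ FIRST(bA)
Entry: S -> bA


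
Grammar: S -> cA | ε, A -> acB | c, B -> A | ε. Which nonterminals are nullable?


A nonterminal is nullable iff some alternative derives ε (directly, or every symbol in it is nullable)
Nullable: {B, S}


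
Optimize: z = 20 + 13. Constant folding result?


20 + 13 = 33 at compile time
Optimized: z = 33


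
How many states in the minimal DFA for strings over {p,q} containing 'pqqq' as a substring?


KMP-style automaton: 4 progress states + 1 absorbing accept = 5
Minimal DFA: 5 states


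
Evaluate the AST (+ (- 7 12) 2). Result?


Evaluate inner: (- 7 12) = -5
Evaluate root: (+ -5 2) = -3
Result: -3


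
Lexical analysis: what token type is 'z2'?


Pattern: letter/underscore followed by alphanumerics, not a keyword
Type: IDENTIFIER


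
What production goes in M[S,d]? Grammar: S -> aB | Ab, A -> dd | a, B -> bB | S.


For [S, d]: 'd' ∈ FIRST(Ab)
Entry: S -> Ab


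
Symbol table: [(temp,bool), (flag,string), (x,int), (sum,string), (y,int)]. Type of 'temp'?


Lookup 'temp' → type bool


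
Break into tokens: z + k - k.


Scan left to right, longest-match per lexeme
Tokens: ID(z), OP(+), ID(k), OP(-), ID(k)


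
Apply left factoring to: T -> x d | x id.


Common prefix: 'x'
Factored: T -> x T', T' -> d | id


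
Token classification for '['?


Pattern: delimiter/punctuation
Type: PUNCTUATION


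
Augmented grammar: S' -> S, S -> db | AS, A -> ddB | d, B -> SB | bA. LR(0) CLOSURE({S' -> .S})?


Start: S' -> .S
For each item with dot before a nonterminal B, add B -> .γ for every B-production
Closure: [S' -> .S, S -> .db, S -> .AS, A -> .ddB, A -> .d]


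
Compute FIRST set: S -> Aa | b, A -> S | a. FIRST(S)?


Per alternative of S: FIRST(Aa) = {a, b}; FIRST(b) = {b}
FIRST(S) = {a, b}


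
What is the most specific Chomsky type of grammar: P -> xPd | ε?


Single nonterminal LHS, but x^n d^n is not regular
Classification: Type 2 (Context-Free)


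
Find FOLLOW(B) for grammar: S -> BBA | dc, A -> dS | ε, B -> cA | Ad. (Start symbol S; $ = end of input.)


$ ∈ FOLLOW(S). For each A -> αBβ: add FIRST(β)\{ε} to FOLLOW(B); if β nullable, add FOLLOW(A).
FOLLOW(B) = {$, c, d}


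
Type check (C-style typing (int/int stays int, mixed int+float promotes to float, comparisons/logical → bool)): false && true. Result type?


Operand types: bool && bool
Rule: logical operators take bool operands and yield bool
Result type: bool


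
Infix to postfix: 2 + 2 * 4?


* has higher precedence, evaluate 2*4 first
Postfix: 2 2 4 * +


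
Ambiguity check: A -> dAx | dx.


balanced d^n…x^n: each string has a unique parse
Unambiguous


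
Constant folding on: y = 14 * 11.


14 * 11 = 154 at compile time
Optimized: y = 154


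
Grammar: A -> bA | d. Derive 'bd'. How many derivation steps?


Derivation: A => bA => bd
Steps: 2


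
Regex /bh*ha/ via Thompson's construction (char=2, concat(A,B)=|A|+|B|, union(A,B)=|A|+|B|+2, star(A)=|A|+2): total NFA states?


Syntax tree has 4 char leaf(s), 0 union(s), 1 star(s)
chars contribute 4×2 = 8; each union adds +2; each star adds +2
Total: 8 + 0 + 2 = 10 states


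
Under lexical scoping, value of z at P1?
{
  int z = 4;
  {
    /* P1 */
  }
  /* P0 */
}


P1's block does not declare z; resolves to the enclosing declaration at depth 0
z = 4


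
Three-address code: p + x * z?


Break into single-operator statements:
t1 = x * z
t2 = p + t1


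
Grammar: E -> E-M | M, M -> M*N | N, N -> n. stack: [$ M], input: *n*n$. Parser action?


shift '*' to continue M -> M*N
Action: shift


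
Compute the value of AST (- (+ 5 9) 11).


Evaluate inner: (+ 5 9) = 14
Evaluate root: (- 14 11) = 3
Result: 3


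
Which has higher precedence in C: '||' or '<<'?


'<<' is shift (level 8); '||' is logical OR (level 1)
Higher level binds tighter
'<<' has higher precedence than '||'


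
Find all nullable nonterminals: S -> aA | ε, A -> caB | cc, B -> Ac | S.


A nonterminal is nullable iff some alternative derives ε (directly, or every symbol in it is nullable)
Nullable: {B, S}


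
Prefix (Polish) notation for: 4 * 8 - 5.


left-to-right (same/higher precedence on left): tree is (- (* 4 8) 5)
Prefix: - * 4 8 5


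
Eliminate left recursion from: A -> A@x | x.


Left-recursive alternatives: A@x; non-recursive: x
Introduce A': A -> xA', A' -> @xA' | ε


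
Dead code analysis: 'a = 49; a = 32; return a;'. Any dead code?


first assignment to a is overwritten before any read
Dead: 'a = 49'
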